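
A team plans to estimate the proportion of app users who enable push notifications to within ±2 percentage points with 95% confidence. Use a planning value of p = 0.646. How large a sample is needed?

For a proportion with margin E = 0.02 at 95% confidence, z = 1.960.
n = p̂(1−p̂)(z/E)² = 0.646 × 0.354 × (1.960/0.02)² = 2196.28
Round up: n = 2197.

2197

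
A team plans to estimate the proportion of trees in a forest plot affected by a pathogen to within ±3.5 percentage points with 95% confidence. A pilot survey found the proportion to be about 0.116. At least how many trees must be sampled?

322

For a proportion with margin E = 0.035 at 95% confidence, z = 1.960.
n = p̂(1−p̂)(z/E)² = 0.116 × 0.884 × (1.960/0.035)² = 321.58
Round up: n = 322.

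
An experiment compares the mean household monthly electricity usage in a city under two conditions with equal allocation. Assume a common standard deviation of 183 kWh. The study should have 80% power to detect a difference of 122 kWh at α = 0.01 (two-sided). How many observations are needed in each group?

For two equal groups, n per group = 2·((z_{α/2} + z_β)·σ/δ)².
z_{α/2} = 2.576; z_β = 0.842 (power 80%).
n = 2 × (3.418 × 183 / 122)² = 2 × 26.29 = 52.58
Round up: n = 53 per group.

53 per group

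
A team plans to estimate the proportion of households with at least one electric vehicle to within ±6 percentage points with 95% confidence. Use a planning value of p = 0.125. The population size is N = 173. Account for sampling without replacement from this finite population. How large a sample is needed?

n = 70

For a proportion with margin E = 0.06 at 95% confidence, z = 1.960.
n = p̂(1−p̂)(z/E)² = 0.125 × 0.875 × (1.960/0.06)² = 116.72 — call this n₀.
Finite-population correction with N = 173: n = n₀ / (1 + (n₀−1)/N) = 116.72 / 1.669 = 69.93
Round up: n = 70.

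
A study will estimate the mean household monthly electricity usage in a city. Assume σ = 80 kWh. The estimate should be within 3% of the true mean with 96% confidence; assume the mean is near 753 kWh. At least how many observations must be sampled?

For a mean, the margin of error is E = z·σ/√n, so n = (zσ/E)².
At 96% confidence, z = 2.054.
E = 3% of 753 = 22.59 kWh.
n = (2.054 × 80 / 22.59)² = 52.91
Round up: n = 53.

53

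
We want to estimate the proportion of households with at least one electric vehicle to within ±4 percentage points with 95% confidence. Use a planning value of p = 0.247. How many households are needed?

For a proportion with margin E = 0.04 at 95% confidence, z = 1.960.
n = p̂(1−p̂)(z/E)² = 0.247 × 0.753 × (1.960/0.04)² = 446.56
Round up: n = 447.

n = 447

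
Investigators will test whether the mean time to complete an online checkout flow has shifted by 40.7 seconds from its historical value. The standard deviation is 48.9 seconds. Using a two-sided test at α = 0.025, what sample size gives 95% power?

22

For a one-sample z-test, n = ((z_{α/2} + z_β)·σ/δ)².
z_{α/2} = 2.241 (two-sided α = 0.025); z_β = 1.645 (power 95% → β = 0.05).
n = (3.886 × 48.9 / 40.7)² = 21.80
Round up: n = 22.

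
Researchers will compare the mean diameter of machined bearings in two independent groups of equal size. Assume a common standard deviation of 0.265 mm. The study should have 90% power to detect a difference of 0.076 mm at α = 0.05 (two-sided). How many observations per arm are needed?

For two equal groups, n per group = 2·((z_{α/2} + z_β)·σ/δ)².
z_{α/2} = 1.960; z_β = 1.282 (power 90%).
n = 2 × (3.242 × 0.265 / 0.076)² = 2 × 127.79 = 255.58
Round up: n = 256 per group.

256 per group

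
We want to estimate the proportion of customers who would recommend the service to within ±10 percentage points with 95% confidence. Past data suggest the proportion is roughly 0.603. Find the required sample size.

n = 92

For a proportion with margin E = 0.1 at 95% confidence, z = 1.960.
n = p̂(1−p̂)(z/E)² = 0.603 × 0.397 × (1.960/0.1)² = 91.96
Round up: n = 92.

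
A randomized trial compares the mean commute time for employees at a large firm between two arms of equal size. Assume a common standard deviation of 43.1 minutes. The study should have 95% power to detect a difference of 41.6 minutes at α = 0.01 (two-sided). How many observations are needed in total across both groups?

78 total

For two equal groups, n per group = 2·((z_{α/2} + z_β)·σ/δ)².
z_{α/2} = 2.576; z_β = 1.645 (power 95%).
n = 2 × (4.221 × 43.1 / 41.6)² = 2 × 19.12 = 38.24
Round up: n = 39 per group.
Total across both groups: 2 × 39 = 78.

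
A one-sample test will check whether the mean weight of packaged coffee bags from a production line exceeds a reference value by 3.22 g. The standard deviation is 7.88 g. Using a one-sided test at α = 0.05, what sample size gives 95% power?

65

For a one-sample z-test, n = ((z_α + z_β)·σ/δ)².
z_α = 1.645 (one-sided α = 0.05); z_β = 1.645 (power 95% → β = 0.05).
n = (3.290 × 7.88 / 3.22)² = 64.82
Round up: n = 65.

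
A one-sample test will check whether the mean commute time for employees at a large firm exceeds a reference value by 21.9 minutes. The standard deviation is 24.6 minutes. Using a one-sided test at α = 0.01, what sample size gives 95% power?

20

For a one-sample z-test, n = ((z_α + z_β)·σ/δ)².
z_α = 2.326 (one-sided α = 0.01); z_β = 1.645 (power 95% → β = 0.05).
n = (3.971 × 24.6 / 21.9)² = 19.90
Round up: n = 20.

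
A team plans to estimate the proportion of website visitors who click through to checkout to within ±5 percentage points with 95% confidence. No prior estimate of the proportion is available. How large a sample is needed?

For a proportion with margin E = 0.05 at 95% confidence, z = 1.960.
With no prior estimate, use p = 0.5, which maximizes p(1−p) at 0.25.
n = 0.25 × (z/E)² = 0.25 × (1.960/0.05)² = 384.16
Round up: n = 385.

385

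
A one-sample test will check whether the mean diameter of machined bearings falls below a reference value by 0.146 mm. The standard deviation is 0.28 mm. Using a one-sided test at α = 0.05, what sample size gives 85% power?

For a one-sample z-test, n = ((z_α + z_β)·σ/δ)².
z_α = 1.645 (one-sided α = 0.05); z_β = 1.036 (power 85% → β = 0.15).
n = (2.681 × 0.28 / 0.146)² = 26.44
Round up: n = 27.

27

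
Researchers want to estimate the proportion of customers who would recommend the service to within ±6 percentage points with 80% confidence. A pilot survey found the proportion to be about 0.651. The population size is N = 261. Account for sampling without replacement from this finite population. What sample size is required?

75

For a proportion with margin E = 0.06 at 80% confidence, z = 1.282.
n = p̂(1−p̂)(z/E)² = 0.651 × 0.349 × (1.282/0.06)² = 103.72 — call this n₀.
Finite-population correction with N = 261: n = n₀ / (1 + (n₀−1)/N) = 103.72 / 1.394 = 74.40
Round up: n = 75.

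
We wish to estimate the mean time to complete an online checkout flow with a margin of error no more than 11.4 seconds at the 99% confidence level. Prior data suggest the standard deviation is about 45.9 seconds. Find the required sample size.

n = 108

For a mean, the margin of error is E = z·σ/√n, so n = (zσ/E)².
At 99% confidence, z = 2.576.
n = (2.576 × 45.9 / 11.4)² = 107.57
Round up: n = 108.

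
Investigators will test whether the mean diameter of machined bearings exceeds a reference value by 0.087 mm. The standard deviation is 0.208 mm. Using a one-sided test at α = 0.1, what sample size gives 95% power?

49

For a one-sample z-test, n = ((z_α + z_β)·σ/δ)².
z_α = 1.282 (one-sided α = 0.1); z_β = 1.645 (power 95% → β = 0.05).
n = (2.927 × 0.208 / 0.087)² = 48.97
Round up: n = 49.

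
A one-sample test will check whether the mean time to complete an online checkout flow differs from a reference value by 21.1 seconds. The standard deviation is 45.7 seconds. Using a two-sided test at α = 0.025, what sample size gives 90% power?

For a one-sample z-test, n = ((z_{α/2} + z_β)·σ/δ)².
z_{α/2} = 2.241 (two-sided α = 0.025); z_β = 1.282 (power 90% → β = 0.1).
n = (3.523 × 45.7 / 21.1)² = 58.22
Round up: n = 59.

n = 59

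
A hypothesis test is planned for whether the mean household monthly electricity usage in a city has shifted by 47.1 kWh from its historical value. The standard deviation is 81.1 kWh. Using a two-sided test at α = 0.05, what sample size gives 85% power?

For a one-sample z-test, n = ((z_{α/2} + z_β)·σ/δ)².
z_{α/2} = 1.960 (two-sided α = 0.05); z_β = 1.036 (power 85% → β = 0.15).
n = (2.996 × 81.1 / 47.1)² = 26.61
Round up: n = 27.

27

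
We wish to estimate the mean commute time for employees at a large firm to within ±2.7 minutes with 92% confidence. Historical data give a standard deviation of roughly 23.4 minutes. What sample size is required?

For a mean, the margin of error is E = z·σ/√n, so n = (zσ/E)².
At 92% confidence, z = 1.751.
n = (1.751 × 23.4 / 2.7)² = 230.29
Round up: n = 231.

231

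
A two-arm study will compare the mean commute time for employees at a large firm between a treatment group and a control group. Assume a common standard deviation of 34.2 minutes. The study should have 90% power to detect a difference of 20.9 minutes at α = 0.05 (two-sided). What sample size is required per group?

For two equal groups, n per group = 2·((z_{α/2} + z_β)·σ/δ)².
z_{α/2} = 1.960; z_β = 1.282 (power 90%).
n = 2 × (3.242 × 34.2 / 20.9)² = 2 × 28.14 = 56.28
Round up: n = 57 per group.

57 per group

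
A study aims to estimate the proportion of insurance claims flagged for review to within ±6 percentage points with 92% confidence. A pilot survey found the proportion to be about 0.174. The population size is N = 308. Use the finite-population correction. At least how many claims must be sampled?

For a proportion with margin E = 0.06 at 92% confidence, z = 1.751.
n = p̂(1−p̂)(z/E)² = 0.174 × 0.826 × (1.751/0.06)² = 122.40 — call this n₀.
Finite-population correction with N = 308: n = n₀ / (1 + (n₀−1)/N) = 122.40 / 1.394 = 87.80
Round up: n = 88.

n = 88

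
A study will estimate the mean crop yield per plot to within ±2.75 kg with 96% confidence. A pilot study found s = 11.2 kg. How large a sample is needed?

For a mean, the margin of error is E = z·σ/√n, so n = (zσ/E)².
At 96% confidence, z = 2.054.
n = (2.054 × 11.2 / 2.75)² = 69.98
Round up: n = 70.

70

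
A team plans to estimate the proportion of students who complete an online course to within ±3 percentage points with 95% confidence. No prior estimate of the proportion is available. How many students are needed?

n = 1068

For a proportion with margin E = 0.03 at 95% confidence, z = 1.960.
With no prior estimate, use p = 0.5, which maximizes p(1−p) at 0.25.
n = 0.25 × (z/E)² = 0.25 × (1.960/0.03)² = 1067.11
Round up: n = 1068.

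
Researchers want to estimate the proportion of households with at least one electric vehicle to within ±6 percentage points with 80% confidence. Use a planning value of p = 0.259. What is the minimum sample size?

88

For a proportion with margin E = 0.06 at 80% confidence, z = 1.282.
n = p̂(1−p̂)(z/E)² = 0.259 × 0.741 × (1.282/0.06)² = 87.62
Round up: n = 88.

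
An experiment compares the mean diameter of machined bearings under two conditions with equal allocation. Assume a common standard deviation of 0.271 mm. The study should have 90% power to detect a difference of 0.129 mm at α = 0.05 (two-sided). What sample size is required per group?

For two equal groups, n per group = 2·((z_{α/2} + z_β)·σ/δ)².
z_{α/2} = 1.960; z_β = 1.282 (power 90%).
n = 2 × (3.242 × 0.271 / 0.129)² = 2 × 46.39 = 92.78
Round up: n = 93 per group.

93 per group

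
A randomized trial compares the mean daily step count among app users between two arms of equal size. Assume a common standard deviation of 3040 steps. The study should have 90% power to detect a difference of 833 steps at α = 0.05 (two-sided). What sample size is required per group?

For two equal groups, n per group = 2·((z_{α/2} + z_β)·σ/δ)².
z_{α/2} = 1.960; z_β = 1.282 (power 90%).
n = 2 × (3.242 × 3040 / 833)² = 2 × 139.99 = 279.98
Round up: n = 280 per group.

280 per group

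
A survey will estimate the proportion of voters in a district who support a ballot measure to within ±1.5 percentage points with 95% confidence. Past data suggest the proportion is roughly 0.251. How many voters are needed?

3210

For a proportion with margin E = 0.015 at 95% confidence, z = 1.960.
n = p̂(1−p̂)(z/E)² = 0.251 × 0.749 × (1.960/0.015)² = 3209.85
Round up: n = 3210.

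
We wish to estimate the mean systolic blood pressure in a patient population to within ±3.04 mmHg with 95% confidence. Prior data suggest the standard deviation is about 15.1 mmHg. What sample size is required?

95

For a mean, the margin of error is E = z·σ/√n, so n = (zσ/E)².
At 95% confidence, z = 1.960.
n = (1.960 × 15.1 / 3.04)² = 94.78
Round up: n = 95.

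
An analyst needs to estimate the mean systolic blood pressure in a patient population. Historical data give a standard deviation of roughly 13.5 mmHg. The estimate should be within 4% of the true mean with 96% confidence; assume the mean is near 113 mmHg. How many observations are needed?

38

For a mean, the margin of error is E = z·σ/√n, so n = (zσ/E)².
At 96% confidence, z = 2.054.
E = 4% of 113 = 4.52 mmHg.
n = (2.054 × 13.5 / 4.52)² = 37.63
Round up: n = 38.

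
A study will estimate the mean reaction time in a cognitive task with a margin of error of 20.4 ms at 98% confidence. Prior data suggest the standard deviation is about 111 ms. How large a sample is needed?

n = 161

For a mean, the margin of error is E = z·σ/√n, so n = (zσ/E)².
At 98% confidence, z = 2.326.
n = (2.326 × 111 / 20.4)² = 160.18
Round up: n = 161.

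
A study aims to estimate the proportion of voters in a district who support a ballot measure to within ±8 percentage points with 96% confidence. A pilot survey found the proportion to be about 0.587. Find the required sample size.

160

For a proportion with margin E = 0.08 at 96% confidence, z = 2.054.
n = p̂(1−p̂)(z/E)² = 0.587 × 0.413 × (2.054/0.08)² = 159.81
Round up: n = 160.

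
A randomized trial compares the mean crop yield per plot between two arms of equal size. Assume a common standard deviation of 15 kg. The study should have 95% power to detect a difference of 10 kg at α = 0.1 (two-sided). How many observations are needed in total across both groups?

For two equal groups, n per group = 2·((z_{α/2} + z_β)·σ/δ)².
z_{α/2} = 1.645; z_β = 1.645 (power 95%).
n = 2 × (3.290 × 15 / 10)² = 2 × 24.35 = 48.70
Round up: n = 49 per group.
Total across both groups: 2 × 49 = 98.

98 total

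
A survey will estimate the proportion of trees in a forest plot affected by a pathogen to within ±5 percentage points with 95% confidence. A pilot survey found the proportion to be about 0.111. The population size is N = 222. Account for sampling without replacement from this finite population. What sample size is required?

n = 91

For a proportion with margin E = 0.05 at 95% confidence, z = 1.960.
n = p̂(1−p̂)(z/E)² = 0.111 × 0.889 × (1.960/0.05)² = 151.63 — call this n₀.
Finite-population correction with N = 222: n = n₀ / (1 + (n₀−1)/N) = 151.63 / 1.679 = 90.31
Round up: n = 91.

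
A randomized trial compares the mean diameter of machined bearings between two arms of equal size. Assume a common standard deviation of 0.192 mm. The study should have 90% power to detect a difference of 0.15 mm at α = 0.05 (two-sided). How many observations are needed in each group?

For two equal groups, n per group = 2·((z_{α/2} + z_β)·σ/δ)².
z_{α/2} = 1.960; z_β = 1.282 (power 90%).
n = 2 × (3.242 × 0.192 / 0.15)² = 2 × 17.22 = 34.44
Round up: n = 35 per group.

35 per group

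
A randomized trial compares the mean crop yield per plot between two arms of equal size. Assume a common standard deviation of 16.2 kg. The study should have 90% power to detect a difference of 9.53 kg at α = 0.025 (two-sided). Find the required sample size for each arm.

For two equal groups, n per group = 2·((z_{α/2} + z_β)·σ/δ)².
z_{α/2} = 2.241; z_β = 1.282 (power 90%).
n = 2 × (3.523 × 16.2 / 9.53)² = 2 × 35.86 = 71.72
Round up: n = 72 per group.

72 per group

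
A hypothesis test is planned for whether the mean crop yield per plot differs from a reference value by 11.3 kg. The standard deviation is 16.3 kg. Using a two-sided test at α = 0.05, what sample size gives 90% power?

n = 22

For a one-sample z-test, n = ((z_{α/2} + z_β)·σ/δ)².
z_{α/2} = 1.960 (two-sided α = 0.05); z_β = 1.282 (power 90% → β = 0.1).
n = (3.242 × 16.3 / 11.3)² = 21.87
Round up: n = 22.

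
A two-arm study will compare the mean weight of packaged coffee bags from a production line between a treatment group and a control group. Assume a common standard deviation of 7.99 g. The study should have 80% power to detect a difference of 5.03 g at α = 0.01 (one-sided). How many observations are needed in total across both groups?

For two equal groups, n per group = 2·((z_α + z_β)·σ/δ)².
z_α = 2.326; z_β = 0.842 (power 80%).
n = 2 × (3.168 × 7.99 / 5.03)² = 2 × 25.32 = 50.64
Round up: n = 51 per group.
Total across both groups: 2 × 51 = 102.

102 total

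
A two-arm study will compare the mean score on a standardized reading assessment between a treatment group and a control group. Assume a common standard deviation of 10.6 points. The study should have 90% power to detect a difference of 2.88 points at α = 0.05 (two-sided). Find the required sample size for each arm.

For two equal groups, n per group = 2·((z_{α/2} + z_β)·σ/δ)².
z_{α/2} = 1.960; z_β = 1.282 (power 90%).
n = 2 × (3.242 × 10.6 / 2.88)² = 2 × 142.38 = 284.76
Round up: n = 285 per group.

285 per group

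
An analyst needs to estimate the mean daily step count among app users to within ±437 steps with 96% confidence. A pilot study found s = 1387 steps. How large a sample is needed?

For a mean, the margin of error is E = z·σ/√n, so n = (zσ/E)².
At 96% confidence, z = 2.054.
n = (2.054 × 1387 / 437)² = 42.50
Round up: n = 43.

43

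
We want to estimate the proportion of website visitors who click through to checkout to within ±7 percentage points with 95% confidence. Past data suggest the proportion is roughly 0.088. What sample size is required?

For a proportion with margin E = 0.07 at 95% confidence, z = 1.960.
n = p̂(1−p̂)(z/E)² = 0.088 × 0.912 × (1.960/0.07)² = 62.92
Round up: n = 63.

63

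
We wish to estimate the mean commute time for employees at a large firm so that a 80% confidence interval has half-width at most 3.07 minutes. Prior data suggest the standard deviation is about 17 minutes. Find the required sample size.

51

For a mean, the margin of error is E = z·σ/√n, so n = (zσ/E)².
At 80% confidence, z = 1.282.
n = (1.282 × 17 / 3.07)² = 50.40
Round up: n = 51.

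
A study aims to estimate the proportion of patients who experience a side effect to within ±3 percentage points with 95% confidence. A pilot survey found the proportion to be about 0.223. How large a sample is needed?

For a proportion with margin E = 0.03 at 95% confidence, z = 1.960.
n = p̂(1−p̂)(z/E)² = 0.223 × 0.777 × (1.960/0.03)² = 739.60
Round up: n = 740.

740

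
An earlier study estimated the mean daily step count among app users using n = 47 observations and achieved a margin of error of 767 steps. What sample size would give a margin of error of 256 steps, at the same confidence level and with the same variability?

422

Margin of error scales as 1/√n, so n₂ = n₁·(E₁/E₂)².
n₂ = 47 × (767/256)² = 47 × 8.977 = 421.92
Round up: n₂ = 422.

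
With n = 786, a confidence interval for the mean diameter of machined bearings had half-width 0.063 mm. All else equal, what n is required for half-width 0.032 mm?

3047

Margin of error scales as 1/√n, so n₂ = n₁·(E₁/E₂)².
n₂ = 786 × (0.063/0.032)² = 786 × 3.876 = 3046.54
Round up: n₂ = 3047.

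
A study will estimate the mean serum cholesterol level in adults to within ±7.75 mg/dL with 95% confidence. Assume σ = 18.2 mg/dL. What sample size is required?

22

For a mean, the margin of error is E = z·σ/√n, so n = (zσ/E)².
At 95% confidence, z = 1.960.
n = (1.960 × 18.2 / 7.75)² = 21.19
Round up: n = 22.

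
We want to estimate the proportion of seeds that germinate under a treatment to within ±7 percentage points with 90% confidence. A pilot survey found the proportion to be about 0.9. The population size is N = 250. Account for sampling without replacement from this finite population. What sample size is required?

For a proportion with margin E = 0.07 at 90% confidence, z = 1.645.
n = p̂(1−p̂)(z/E)² = 0.9 × 0.1 × (1.645/0.07)² = 49.70 — call this n₀.
Finite-population correction with N = 250: n = n₀ / (1 + (n₀−1)/N) = 49.70 / 1.195 = 41.59
Round up: n = 42.

42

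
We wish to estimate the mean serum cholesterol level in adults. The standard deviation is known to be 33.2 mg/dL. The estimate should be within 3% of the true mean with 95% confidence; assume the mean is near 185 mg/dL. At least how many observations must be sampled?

138

For a mean, the margin of error is E = z·σ/√n, so n = (zσ/E)².
At 95% confidence, z = 1.960.
E = 3% of 185 = 5.55 mg/dL.
n = (1.960 × 33.2 / 5.55)² = 137.47
Round up: n = 138.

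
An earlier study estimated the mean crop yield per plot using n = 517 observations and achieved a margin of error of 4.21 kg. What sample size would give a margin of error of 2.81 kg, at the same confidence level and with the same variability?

1161

Margin of error scales as 1/√n, so n₂ = n₁·(E₁/E₂)².
n₂ = 517 × (4.21/2.81)² = 517 × 2.245 = 1160.66
Round up: n₂ = 1161.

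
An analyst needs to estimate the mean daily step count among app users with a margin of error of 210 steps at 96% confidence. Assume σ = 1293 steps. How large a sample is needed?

n = 160

For a mean, the margin of error is E = z·σ/√n, so n = (zσ/E)².
At 96% confidence, z = 2.054.
n = (2.054 × 1293 / 210)² = 159.94
Round up: n = 160.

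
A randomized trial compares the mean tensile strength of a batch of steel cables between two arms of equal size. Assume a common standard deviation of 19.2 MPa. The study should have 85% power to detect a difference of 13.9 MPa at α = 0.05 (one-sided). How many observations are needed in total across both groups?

For two equal groups, n per group = 2·((z_α + z_β)·σ/δ)².
z_α = 1.645; z_β = 1.036 (power 85%).
n = 2 × (2.681 × 19.2 / 13.9)² = 2 × 13.71 = 27.42
Round up: n = 28 per group.
Total across both groups: 2 × 28 = 56.

56 total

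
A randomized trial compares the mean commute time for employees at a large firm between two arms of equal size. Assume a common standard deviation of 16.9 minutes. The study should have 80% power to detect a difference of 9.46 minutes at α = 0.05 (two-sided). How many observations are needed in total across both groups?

For two equal groups, n per group = 2·((z_{α/2} + z_β)·σ/δ)².
z_{α/2} = 1.960; z_β = 0.842 (power 80%).
n = 2 × (2.802 × 16.9 / 9.46)² = 2 × 25.06 = 50.12
Round up: n = 51 per group.
Total across both groups: 2 × 51 = 102.

102 total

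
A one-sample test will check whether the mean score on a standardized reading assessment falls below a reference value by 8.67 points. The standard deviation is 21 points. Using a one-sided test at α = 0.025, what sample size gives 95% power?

For a one-sample z-test, n = ((z_α + z_β)·σ/δ)².
z_α = 1.960 (one-sided α = 0.025); z_β = 1.645 (power 95% → β = 0.05).
n = (3.605 × 21 / 8.67)² = 76.24
Round up: n = 77.

n = 77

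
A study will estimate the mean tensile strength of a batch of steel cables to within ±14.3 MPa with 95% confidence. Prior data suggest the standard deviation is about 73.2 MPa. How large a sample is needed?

For a mean, the margin of error is E = z·σ/√n, so n = (zσ/E)².
At 95% confidence, z = 1.960.
n = (1.960 × 73.2 / 14.3)² = 100.66
Round up: n = 101.

n = 101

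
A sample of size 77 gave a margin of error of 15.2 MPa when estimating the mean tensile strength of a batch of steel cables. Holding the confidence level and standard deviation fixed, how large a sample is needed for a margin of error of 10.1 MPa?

Margin of error scales as 1/√n, so n₂ = n₁·(E₁/E₂)².
n₂ = 77 × (15.2/10.1)² = 77 × 2.265 = 174.41
Round up: n₂ = 175.

175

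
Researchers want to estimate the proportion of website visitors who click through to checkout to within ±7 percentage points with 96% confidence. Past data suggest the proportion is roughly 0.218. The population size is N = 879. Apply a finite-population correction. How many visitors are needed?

For a proportion with margin E = 0.07 at 96% confidence, z = 2.054.
n = p̂(1−p̂)(z/E)² = 0.218 × 0.782 × (2.054/0.07)² = 146.78 — call this n₀.
Finite-population correction with N = 879: n = n₀ / (1 + (n₀−1)/N) = 146.78 / 1.166 = 125.88
Round up: n = 126.

126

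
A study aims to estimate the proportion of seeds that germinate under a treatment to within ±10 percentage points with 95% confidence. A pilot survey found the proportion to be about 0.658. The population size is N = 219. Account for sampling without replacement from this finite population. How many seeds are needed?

For a proportion with margin E = 0.1 at 95% confidence, z = 1.960.
n = p̂(1−p̂)(z/E)² = 0.658 × 0.342 × (1.960/0.1)² = 86.45 — call this n₀.
Finite-population correction with N = 219: n = n₀ / (1 + (n₀−1)/N) = 86.45 / 1.39 = 62.19
Round up: n = 63.

n = 63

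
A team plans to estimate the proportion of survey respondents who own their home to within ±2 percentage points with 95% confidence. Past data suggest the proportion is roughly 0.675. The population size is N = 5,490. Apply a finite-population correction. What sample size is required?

For a proportion with margin E = 0.02 at 95% confidence, z = 1.960.
n = p̂(1−p̂)(z/E)² = 0.675 × 0.325 × (1.960/0.02)² = 2106.88 — call this n₀.
Finite-population correction with N = 5,490: n = n₀ / (1 + (n₀−1)/N) = 2106.88 / 1.384 = 1522.31
Round up: n = 1523.

1523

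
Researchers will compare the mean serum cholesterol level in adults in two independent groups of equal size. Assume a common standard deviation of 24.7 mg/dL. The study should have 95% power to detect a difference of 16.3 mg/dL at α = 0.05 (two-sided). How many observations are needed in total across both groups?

120 total

For two equal groups, n per group = 2·((z_{α/2} + z_β)·σ/δ)².
z_{α/2} = 1.960; z_β = 1.645 (power 95%).
n = 2 × (3.605 × 24.7 / 16.3)² = 2 × 29.84 = 59.68
Round up: n = 60 per group.
Total across both groups: 2 × 60 = 120.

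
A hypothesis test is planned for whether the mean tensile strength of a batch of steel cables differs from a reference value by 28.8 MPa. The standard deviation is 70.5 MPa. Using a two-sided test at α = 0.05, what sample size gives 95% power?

n = 78

For a one-sample z-test, n = ((z_{α/2} + z_β)·σ/δ)².
z_{α/2} = 1.960 (two-sided α = 0.05); z_β = 1.645 (power 95% → β = 0.05).
n = (3.605 × 70.5 / 28.8)² = 77.88
Round up: n = 78.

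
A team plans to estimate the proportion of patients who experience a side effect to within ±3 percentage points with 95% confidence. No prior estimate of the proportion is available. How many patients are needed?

1068

For a proportion with margin E = 0.03 at 95% confidence, z = 1.960.
With no prior estimate, use p = 0.5, which maximizes p(1−p) at 0.25.
n = 0.25 × (z/E)² = 0.25 × (1.960/0.03)² = 1067.11
Round up: n = 1068.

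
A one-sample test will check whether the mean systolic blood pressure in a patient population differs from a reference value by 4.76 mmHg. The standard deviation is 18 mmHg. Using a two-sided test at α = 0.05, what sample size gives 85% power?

129

For a one-sample z-test, n = ((z_{α/2} + z_β)·σ/δ)².
z_{α/2} = 1.960 (two-sided α = 0.05); z_β = 1.036 (power 85% → β = 0.15).
n = (2.996 × 18 / 4.76)² = 128.36
Round up: n = 129.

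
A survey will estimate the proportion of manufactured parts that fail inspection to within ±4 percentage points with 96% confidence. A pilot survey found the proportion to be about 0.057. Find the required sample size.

For a proportion with margin E = 0.04 at 96% confidence, z = 2.054.
n = p̂(1−p̂)(z/E)² = 0.057 × 0.943 × (2.054/0.04)² = 141.73
Round up: n = 142.

142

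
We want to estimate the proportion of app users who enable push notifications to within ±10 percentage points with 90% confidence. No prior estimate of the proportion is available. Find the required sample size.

For a proportion with margin E = 0.1 at 90% confidence, z = 1.645.
With no prior estimate, use p = 0.5, which maximizes p(1−p) at 0.25.
n = 0.25 × (z/E)² = 0.25 × (1.645/0.1)² = 67.65
Round up: n = 68.

n = 68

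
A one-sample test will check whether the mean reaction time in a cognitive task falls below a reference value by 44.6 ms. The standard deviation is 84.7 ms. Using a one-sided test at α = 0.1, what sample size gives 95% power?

For a one-sample z-test, n = ((z_α + z_β)·σ/δ)².
z_α = 1.282 (one-sided α = 0.1); z_β = 1.645 (power 95% → β = 0.05).
n = (2.927 × 84.7 / 44.6)² = 30.90
Round up: n = 31.

n = 31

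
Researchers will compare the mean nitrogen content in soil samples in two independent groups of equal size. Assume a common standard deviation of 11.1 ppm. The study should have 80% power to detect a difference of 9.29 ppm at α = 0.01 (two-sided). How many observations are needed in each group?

34 per group

For two equal groups, n per group = 2·((z_{α/2} + z_β)·σ/δ)².
z_{α/2} = 2.576; z_β = 0.842 (power 80%).
n = 2 × (3.418 × 11.1 / 9.29)² = 2 × 16.68 = 33.36
Round up: n = 34 per group.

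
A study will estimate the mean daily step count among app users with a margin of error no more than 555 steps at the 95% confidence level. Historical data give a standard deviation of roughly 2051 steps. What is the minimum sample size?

n = 53

For a mean, the margin of error is E = z·σ/√n, so n = (zσ/E)².
At 95% confidence, z = 1.960.
n = (1.960 × 2051 / 555)² = 52.46
Round up: n = 53.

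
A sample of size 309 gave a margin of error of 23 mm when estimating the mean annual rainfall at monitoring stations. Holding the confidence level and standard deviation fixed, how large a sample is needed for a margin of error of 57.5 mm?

Margin of error scales as 1/√n, so n₂ = n₁·(E₁/E₂)².
n₂ = 309 × (23/57.5)² = 309 × 0.16 = 49.44
Round up: n₂ = 50.

n = 50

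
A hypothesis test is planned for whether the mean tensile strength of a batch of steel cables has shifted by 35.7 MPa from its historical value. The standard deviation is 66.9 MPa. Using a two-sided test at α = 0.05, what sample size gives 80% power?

28

For a one-sample z-test, n = ((z_{α/2} + z_β)·σ/δ)².
z_{α/2} = 1.960 (two-sided α = 0.05); z_β = 0.842 (power 80% → β = 0.2).
n = (2.802 × 66.9 / 35.7)² = 27.57
Round up: n = 28.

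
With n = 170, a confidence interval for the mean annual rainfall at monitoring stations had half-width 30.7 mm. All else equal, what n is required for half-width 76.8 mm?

28

Margin of error scales as 1/√n, so n₂ = n₁·(E₁/E₂)².
n₂ = 170 × (30.7/76.8)² = 170 × 0.1598 = 27.17
Round up: n₂ = 28.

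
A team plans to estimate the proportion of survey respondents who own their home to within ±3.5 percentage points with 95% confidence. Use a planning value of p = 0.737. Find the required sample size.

For a proportion with margin E = 0.035 at 95% confidence, z = 1.960.
n = p̂(1−p̂)(z/E)² = 0.737 × 0.263 × (1.960/0.035)² = 607.85
Round up: n = 608.

608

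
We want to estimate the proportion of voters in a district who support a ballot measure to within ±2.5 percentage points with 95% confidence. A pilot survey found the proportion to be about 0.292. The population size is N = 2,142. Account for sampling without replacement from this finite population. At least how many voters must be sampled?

For a proportion with margin E = 0.025 at 95% confidence, z = 1.960.
n = p̂(1−p̂)(z/E)² = 0.292 × 0.708 × (1.960/0.025)² = 1270.72 — call this n₀.
Finite-population correction with N = 2,142: n = n₀ / (1 + (n₀−1)/N) = 1270.72 / 1.593 = 797.69
Round up: n = 798.

798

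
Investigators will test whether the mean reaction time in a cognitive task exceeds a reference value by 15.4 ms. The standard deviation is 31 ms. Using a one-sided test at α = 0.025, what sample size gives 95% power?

For a one-sample z-test, n = ((z_α + z_β)·σ/δ)².
z_α = 1.960 (one-sided α = 0.025); z_β = 1.645 (power 95% → β = 0.05).
n = (3.605 × 31 / 15.4)² = 52.66
Round up: n = 53.

53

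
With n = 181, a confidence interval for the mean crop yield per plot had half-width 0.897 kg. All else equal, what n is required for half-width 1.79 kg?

Margin of error scales as 1/√n, so n₂ = n₁·(E₁/E₂)².
n₂ = 181 × (0.897/1.79)² = 181 × 0.2511 = 45.45
Round up: n₂ = 46.

46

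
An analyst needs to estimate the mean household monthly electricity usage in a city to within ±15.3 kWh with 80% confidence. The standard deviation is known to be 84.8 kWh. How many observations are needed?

51

For a mean, the margin of error is E = z·σ/√n, so n = (zσ/E)².
At 80% confidence, z = 1.282.
n = (1.282 × 84.8 / 15.3)² = 50.49
Round up: n = 51.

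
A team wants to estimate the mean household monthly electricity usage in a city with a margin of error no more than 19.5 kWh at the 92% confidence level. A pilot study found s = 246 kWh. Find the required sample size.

n = 488

For a mean, the margin of error is E = z·σ/√n, so n = (zσ/E)².
At 92% confidence, z = 1.751.
n = (1.751 × 246 / 19.5)² = 487.95
Round up: n = 488.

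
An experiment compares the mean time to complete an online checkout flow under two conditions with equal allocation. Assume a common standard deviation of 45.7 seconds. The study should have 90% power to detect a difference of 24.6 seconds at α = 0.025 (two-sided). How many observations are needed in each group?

For two equal groups, n per group = 2·((z_{α/2} + z_β)·σ/δ)².
z_{α/2} = 2.241; z_β = 1.282 (power 90%).
n = 2 × (3.523 × 45.7 / 24.6)² = 2 × 42.83 = 85.66
Round up: n = 86 per group.

86 per group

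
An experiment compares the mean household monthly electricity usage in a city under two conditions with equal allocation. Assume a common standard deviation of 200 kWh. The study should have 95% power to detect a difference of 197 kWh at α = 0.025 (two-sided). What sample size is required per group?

For two equal groups, n per group = 2·((z_{α/2} + z_β)·σ/δ)².
z_{α/2} = 2.241; z_β = 1.645 (power 95%).
n = 2 × (3.886 × 200 / 197)² = 2 × 15.56 = 31.12
Round up: n = 32 per group.

32 per group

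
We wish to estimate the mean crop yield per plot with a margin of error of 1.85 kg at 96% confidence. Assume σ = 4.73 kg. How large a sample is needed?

For a mean, the margin of error is E = z·σ/√n, so n = (zσ/E)².
At 96% confidence, z = 2.054.
n = (2.054 × 4.73 / 1.85)² = 27.58
Round up: n = 28.

28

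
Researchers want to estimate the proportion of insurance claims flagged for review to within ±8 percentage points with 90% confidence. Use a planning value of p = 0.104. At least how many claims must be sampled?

For a proportion with margin E = 0.08 at 90% confidence, z = 1.645.
n = p̂(1−p̂)(z/E)² = 0.104 × 0.896 × (1.645/0.08)² = 39.40
Round up: n = 40.

n = 40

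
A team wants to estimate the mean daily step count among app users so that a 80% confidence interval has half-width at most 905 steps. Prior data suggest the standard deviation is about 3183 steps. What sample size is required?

For a mean, the margin of error is E = z·σ/√n, so n = (zσ/E)².
At 80% confidence, z = 1.282.
n = (1.282 × 3183 / 905)² = 20.33
Round up: n = 21.

21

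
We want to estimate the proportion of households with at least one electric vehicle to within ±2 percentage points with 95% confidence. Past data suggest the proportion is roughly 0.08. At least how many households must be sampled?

For a proportion with margin E = 0.02 at 95% confidence, z = 1.960.
n = p̂(1−p̂)(z/E)² = 0.08 × 0.92 × (1.960/0.02)² = 706.85
Round up: n = 707.

707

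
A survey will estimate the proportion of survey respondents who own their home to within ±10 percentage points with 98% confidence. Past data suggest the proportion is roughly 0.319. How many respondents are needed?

118

For a proportion with margin E = 0.1 at 98% confidence, z = 2.326.
n = p̂(1−p̂)(z/E)² = 0.319 × 0.681 × (2.326/0.1)² = 117.53
Round up: n = 118.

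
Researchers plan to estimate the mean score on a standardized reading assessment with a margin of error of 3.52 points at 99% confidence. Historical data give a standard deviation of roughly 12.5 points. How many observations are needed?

84

For a mean, the margin of error is E = z·σ/√n, so n = (zσ/E)².
At 99% confidence, z = 2.576.
n = (2.576 × 12.5 / 3.52)² = 83.68
Round up: n = 84.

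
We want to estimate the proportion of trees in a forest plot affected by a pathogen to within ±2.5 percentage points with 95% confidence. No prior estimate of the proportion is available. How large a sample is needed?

1537

For a proportion with margin E = 0.025 at 95% confidence, z = 1.960.
With no prior estimate, use p = 0.5, which maximizes p(1−p) at 0.25.
n = 0.25 × (z/E)² = 0.25 × (1.960/0.025)² = 1536.64
Round up: n = 1537.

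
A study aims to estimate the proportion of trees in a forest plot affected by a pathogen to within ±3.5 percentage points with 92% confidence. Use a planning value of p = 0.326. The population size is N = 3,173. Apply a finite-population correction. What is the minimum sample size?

For a proportion with margin E = 0.035 at 92% confidence, z = 1.751.
n = p̂(1−p̂)(z/E)² = 0.326 × 0.674 × (1.751/0.035)² = 549.94 — call this n₀.
Finite-population correction with N = 3,173: n = n₀ / (1 + (n₀−1)/N) = 549.94 / 1.173 = 468.83
Round up: n = 469.

469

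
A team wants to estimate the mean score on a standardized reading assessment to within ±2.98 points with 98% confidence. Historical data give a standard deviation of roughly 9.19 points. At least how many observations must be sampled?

For a mean, the margin of error is E = z·σ/√n, so n = (zσ/E)².
At 98% confidence, z = 2.326.
n = (2.326 × 9.19 / 2.98)² = 51.45
Round up: n = 52.

52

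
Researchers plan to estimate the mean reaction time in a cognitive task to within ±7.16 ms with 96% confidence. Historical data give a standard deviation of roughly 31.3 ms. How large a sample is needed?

n = 81

For a mean, the margin of error is E = z·σ/√n, so n = (zσ/E)².
At 96% confidence, z = 2.054.
n = (2.054 × 31.3 / 7.16)² = 80.62
Round up: n = 81.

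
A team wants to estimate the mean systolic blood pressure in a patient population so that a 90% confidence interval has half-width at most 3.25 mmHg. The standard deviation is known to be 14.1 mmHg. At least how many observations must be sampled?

For a mean, the margin of error is E = z·σ/√n, so n = (zσ/E)².
At 90% confidence, z = 1.645.
n = (1.645 × 14.1 / 3.25)² = 50.93
Round up: n = 51.

51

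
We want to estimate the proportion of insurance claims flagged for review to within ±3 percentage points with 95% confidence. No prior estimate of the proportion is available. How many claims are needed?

1068

For a proportion with margin E = 0.03 at 95% confidence, z = 1.960.
With no prior estimate, use p = 0.5, which maximizes p(1−p) at 0.25.
n = 0.25 × (z/E)² = 0.25 × (1.960/0.03)² = 1067.11
Round up: n = 1068.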